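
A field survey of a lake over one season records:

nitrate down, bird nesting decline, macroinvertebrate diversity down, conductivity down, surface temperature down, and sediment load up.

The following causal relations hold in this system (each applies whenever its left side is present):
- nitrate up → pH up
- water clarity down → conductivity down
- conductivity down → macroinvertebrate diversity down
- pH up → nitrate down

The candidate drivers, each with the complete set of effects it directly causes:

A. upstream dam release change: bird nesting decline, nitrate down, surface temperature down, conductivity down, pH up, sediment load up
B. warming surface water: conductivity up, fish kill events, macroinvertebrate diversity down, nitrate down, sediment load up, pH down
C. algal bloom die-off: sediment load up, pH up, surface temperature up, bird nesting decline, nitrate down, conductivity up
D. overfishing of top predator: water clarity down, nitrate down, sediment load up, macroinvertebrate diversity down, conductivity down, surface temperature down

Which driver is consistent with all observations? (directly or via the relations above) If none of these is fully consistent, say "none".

A

Per-candidate check:
(A) upstream dam release change — nitrate down match; bird nesting decline match; macroinvertebrate diversity down match (via conductivity down → macroinvertebrate diversity down); conductivity down match; surface temperature down match; sediment load up match
(B) warming surface water — nitrate down match; bird nesting decline miss; macroinvertebrate diversity down match; conductivity down miss; surface temperature down miss; sediment load up match
(C) algal bloom die-off — nitrate down match; bird nesting decline match; macroinvertebrate diversity down miss; conductivity down miss; surface temperature down miss; sediment load up match
(D) overfishing of top predator — does not account for bird nesting decline
(A) alone accounts for all the evidence.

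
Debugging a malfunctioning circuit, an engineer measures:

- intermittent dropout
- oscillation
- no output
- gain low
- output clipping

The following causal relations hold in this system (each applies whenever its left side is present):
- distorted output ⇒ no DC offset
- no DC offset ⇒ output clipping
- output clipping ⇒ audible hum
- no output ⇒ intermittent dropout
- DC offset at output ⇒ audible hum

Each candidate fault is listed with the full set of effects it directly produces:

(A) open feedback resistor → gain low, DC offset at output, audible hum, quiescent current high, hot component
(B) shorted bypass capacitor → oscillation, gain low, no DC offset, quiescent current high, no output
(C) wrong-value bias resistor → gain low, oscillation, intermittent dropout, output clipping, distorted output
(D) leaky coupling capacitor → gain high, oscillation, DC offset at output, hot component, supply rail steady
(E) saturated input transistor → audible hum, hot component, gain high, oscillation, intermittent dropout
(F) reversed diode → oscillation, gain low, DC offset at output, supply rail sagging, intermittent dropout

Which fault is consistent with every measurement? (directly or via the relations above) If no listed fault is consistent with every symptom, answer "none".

Per-candidate check:
(A) open feedback resistor — does not account for intermittent dropout, oscillation, no output, output clipping
(B) shorted bypass capacitor — accounts for every observation (intermittent dropout through no output → intermittent dropout)
(C) wrong-value bias resistor — does not account for no output
(D) leaky coupling capacitor — intermittent dropout -; oscillation +; no output -; gain low -; output clipping -
(E) saturated input transistor — intermittent dropout +; oscillation +; no output -; gain low -; output clipping -
(F) reversed diode — does not account for no output, output clipping
(B) alone accounts for all the evidence.

B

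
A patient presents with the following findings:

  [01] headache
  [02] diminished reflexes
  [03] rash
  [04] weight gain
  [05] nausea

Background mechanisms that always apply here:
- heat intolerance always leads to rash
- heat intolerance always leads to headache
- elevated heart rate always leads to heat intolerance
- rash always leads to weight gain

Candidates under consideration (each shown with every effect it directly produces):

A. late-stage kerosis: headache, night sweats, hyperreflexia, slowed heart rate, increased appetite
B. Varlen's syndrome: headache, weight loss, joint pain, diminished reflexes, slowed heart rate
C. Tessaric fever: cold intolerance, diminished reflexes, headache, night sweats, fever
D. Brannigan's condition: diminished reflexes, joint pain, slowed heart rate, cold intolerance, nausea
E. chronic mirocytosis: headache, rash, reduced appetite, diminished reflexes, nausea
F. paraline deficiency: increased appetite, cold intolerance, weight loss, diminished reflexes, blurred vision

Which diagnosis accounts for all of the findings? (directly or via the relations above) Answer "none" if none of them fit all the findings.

E

Checking each candidate against the observations:
(A) late-stage kerosis — fails on diminished reflexes, rash, weight gain, nausea (predicts hyperreflexia, not diminished reflexes)
(B) Varlen's syndrome — fails on rash, weight gain, nausea (predicts weight loss, not weight gain)
(C) Tessaric fever — headache yes; diminished reflexes yes; rash NO; weight gain NO; nausea NO
(D) Brannigan's condition — does not account for headache, rash, weight gain
(E) chronic mirocytosis — accounts for every observation (weight gain by rash → weight gain)
(F) paraline deficiency — fails on headache, rash, weight gain, nausea (predicts weight loss, not weight gain)
(E) alone accounts for all the evidence.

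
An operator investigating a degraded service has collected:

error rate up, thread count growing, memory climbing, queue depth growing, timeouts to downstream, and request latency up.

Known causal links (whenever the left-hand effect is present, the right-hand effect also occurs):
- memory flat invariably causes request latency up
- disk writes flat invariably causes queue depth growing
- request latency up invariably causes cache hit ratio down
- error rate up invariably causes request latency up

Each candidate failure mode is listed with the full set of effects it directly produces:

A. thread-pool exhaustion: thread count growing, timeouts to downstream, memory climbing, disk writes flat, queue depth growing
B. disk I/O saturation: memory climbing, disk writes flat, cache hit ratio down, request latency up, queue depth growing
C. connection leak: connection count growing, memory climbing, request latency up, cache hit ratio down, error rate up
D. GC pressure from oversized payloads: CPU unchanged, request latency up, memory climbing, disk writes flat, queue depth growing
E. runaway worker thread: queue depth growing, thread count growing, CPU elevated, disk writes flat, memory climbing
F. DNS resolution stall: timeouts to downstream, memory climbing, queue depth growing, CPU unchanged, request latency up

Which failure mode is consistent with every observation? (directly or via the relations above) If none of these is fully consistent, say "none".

none

Testing each hypothesis:
(A) thread-pool exhaustion — does not account for error rate up, request latency up
(B) disk I/O saturation — does not account for error rate up, thread count growing, timeouts to downstream
(C) connection leak — error rate up yes; thread count growing NO; memory climbing yes; queue depth growing NO; timeouts to downstream NO; request latency up yes
(D) GC pressure from oversized payloads — does not account for error rate up, thread count growing, timeouts to downstream
(E) runaway worker thread — error rate up NO; thread count growing yes; memory climbing yes; queue depth growing yes; timeouts to downstream NO; request latency up NO
(F) DNS resolution stall — error rate up NO; thread count growing NO; memory climbing yes; queue depth growing yes; timeouts to downstream yes; request latency up yes
Every candidate fails on at least one observation.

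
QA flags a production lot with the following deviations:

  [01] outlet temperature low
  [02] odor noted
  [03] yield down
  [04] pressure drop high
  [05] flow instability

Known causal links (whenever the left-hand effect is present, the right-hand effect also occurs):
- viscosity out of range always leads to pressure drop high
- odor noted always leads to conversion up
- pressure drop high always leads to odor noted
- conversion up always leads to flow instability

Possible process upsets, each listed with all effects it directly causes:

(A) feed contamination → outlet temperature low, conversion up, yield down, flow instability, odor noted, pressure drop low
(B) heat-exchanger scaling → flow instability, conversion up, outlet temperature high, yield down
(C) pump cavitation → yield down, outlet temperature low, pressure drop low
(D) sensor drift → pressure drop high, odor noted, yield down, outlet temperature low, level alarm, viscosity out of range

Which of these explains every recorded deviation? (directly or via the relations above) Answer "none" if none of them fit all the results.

Per-candidate check:
(A) feed contamination — fails on pressure drop high (predicts pressure drop low, not pressure drop high)
(B) heat-exchanger scaling — outlet temperature low miss; odor noted miss; yield down match; pressure drop high miss; flow instability match
(C) pump cavitation — fails on odor noted, pressure drop high, flow instability (predicts pressure drop low, not pressure drop high)
(D) sensor drift — outlet temperature low match; odor noted match; yield down match; pressure drop high match; flow instability match (by odor noted → conversion up → flow instability)
Only (D) is consistent with every observation.

D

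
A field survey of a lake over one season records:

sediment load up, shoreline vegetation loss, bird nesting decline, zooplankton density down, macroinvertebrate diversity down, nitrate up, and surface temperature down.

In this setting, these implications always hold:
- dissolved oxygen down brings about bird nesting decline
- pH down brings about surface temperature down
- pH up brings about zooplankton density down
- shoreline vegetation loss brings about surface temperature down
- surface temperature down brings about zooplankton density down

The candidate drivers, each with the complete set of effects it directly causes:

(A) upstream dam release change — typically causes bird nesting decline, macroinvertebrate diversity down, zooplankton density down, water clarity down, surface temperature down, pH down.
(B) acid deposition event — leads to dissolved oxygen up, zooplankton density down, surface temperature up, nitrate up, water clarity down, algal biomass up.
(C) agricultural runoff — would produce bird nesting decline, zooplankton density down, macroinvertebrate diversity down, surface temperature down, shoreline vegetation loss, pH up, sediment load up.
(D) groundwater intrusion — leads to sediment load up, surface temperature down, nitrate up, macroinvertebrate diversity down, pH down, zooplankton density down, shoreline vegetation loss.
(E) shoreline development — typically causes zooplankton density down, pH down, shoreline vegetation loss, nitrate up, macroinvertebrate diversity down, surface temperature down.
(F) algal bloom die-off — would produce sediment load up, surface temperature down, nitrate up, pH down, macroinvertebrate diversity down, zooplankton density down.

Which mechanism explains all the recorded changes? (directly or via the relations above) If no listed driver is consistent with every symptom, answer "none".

For each candidate, compare predicted effects to what was observed:
(A) upstream dam release change — sediment load up -; shoreline vegetation loss -; bird nesting decline +; zooplankton density down +; macroinvertebrate diversity down +; nitrate up -; surface temperature down +
(B) acid deposition event — fails on sediment load up, shoreline vegetation loss, bird nesting decline, macroinvertebrate diversity down, surface temperature down (predicts surface temperature up, not surface temperature down)
(C) agricultural runoff — sediment load up +; shoreline vegetation loss +; bird nesting decline +; zooplankton density down +; macroinvertebrate diversity down +; nitrate up -; surface temperature down +
(D) groundwater intrusion — sediment load up +; shoreline vegetation loss +; bird nesting decline -; zooplankton density down +; macroinvertebrate diversity down +; nitrate up +; surface temperature down +
(E) shoreline development — sediment load up -; shoreline vegetation loss +; bird nesting decline -; zooplankton density down +; macroinvertebrate diversity down +; nitrate up +; surface temperature down +
(F) algal bloom die-off — sediment load up +; shoreline vegetation loss -; bird nesting decline -; zooplankton density down +; macroinvertebrate diversity down +; nitrate up +; surface temperature down +
None of the listed candidates fits everything.

none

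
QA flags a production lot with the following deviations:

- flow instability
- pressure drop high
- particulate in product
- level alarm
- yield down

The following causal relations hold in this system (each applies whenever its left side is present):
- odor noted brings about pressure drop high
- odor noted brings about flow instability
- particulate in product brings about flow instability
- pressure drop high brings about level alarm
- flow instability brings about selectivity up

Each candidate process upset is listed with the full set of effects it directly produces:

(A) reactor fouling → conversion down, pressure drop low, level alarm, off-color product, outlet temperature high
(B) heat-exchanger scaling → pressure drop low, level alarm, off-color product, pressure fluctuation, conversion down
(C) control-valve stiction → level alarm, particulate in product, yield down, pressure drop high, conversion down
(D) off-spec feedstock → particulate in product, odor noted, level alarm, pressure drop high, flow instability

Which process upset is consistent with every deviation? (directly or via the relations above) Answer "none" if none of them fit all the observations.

C

Checking each candidate against the observations:
(A) reactor fouling — fails on flow instability, pressure drop high, particulate in product, yield down (predicts pressure drop low, not pressure drop high)
(B) heat-exchanger scaling — flow instability miss; pressure drop high miss; particulate in product miss; level alarm match; yield down miss
(C) control-valve stiction — flow instability match (by particulate in product → flow instability); pressure drop high match; particulate in product match; level alarm match; yield down match
(D) off-spec feedstock — does not account for yield down
(C) alone accounts for all the evidence.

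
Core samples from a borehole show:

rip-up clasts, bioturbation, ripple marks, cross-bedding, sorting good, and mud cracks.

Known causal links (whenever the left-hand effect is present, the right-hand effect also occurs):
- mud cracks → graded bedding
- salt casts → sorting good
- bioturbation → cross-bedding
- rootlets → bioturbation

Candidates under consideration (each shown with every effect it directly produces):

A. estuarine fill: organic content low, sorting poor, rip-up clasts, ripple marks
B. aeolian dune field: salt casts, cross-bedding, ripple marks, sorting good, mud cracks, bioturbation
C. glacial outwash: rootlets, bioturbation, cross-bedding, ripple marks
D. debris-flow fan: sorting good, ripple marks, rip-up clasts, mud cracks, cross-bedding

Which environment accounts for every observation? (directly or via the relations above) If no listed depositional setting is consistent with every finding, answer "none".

none

For each candidate, compare predicted effects to what was observed:
(A) estuarine fill — rip-up clasts ✓; bioturbation ✗; ripple marks ✓; cross-bedding ✗; sorting good ✗; mud cracks ✗
(B) aeolian dune field — rip-up clasts ✗; bioturbation ✓; ripple marks ✓; cross-bedding ✓; sorting good ✓; mud cracks ✓
(C) glacial outwash — does not account for rip-up clasts, sorting good, mud cracks
(D) debris-flow fan — does not account for bioturbation
No candidate is consistent with all observations.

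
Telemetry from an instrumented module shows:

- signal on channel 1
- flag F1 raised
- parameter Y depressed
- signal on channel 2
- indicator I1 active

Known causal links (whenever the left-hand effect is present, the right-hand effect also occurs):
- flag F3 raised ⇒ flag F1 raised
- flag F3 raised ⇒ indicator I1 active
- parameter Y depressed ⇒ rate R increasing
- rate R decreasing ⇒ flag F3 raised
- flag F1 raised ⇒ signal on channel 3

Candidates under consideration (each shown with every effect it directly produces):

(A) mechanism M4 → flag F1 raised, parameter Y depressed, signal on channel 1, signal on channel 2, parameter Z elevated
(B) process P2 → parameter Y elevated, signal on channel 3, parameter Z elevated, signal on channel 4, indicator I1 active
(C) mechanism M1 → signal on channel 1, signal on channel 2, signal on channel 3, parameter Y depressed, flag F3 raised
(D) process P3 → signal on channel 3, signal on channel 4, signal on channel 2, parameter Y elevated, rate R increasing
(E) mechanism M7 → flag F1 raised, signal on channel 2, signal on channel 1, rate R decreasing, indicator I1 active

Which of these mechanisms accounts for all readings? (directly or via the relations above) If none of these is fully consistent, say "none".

Per-candidate check:
(A) mechanism M4 — signal on channel 1 +; flag F1 raised +; parameter Y depressed +; signal on channel 2 +; indicator I1 active -
(B) process P2 — signal on channel 1 -; flag F1 raised -; parameter Y depressed -; signal on channel 2 -; indicator I1 active +
(C) mechanism M1 — accounts for every observation (flag F1 raised by flag F3 raised → flag F1 raised)
(D) process P3 — signal on channel 1 -; flag F1 raised -; parameter Y depressed -; signal on channel 2 +; indicator I1 active -
(E) mechanism M7 — does not account for parameter Y depressed
Only (C) is consistent with every observation.

C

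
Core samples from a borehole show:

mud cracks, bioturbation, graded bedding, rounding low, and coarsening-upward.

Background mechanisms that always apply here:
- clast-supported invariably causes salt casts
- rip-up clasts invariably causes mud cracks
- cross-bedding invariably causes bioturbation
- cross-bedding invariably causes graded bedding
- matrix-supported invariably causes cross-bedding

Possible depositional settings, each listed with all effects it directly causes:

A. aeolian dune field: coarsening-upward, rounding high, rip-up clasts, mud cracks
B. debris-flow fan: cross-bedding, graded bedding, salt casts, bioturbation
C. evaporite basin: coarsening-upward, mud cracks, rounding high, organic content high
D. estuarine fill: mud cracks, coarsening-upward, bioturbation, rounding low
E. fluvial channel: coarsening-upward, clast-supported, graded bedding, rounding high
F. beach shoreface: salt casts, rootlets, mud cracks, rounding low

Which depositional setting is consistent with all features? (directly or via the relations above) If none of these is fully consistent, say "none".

Testing each hypothesis:
(A) aeolian dune field — fails on bioturbation, graded bedding, rounding low (predicts rounding high, not rounding low)
(B) debris-flow fan — mud cracks miss; bioturbation match; graded bedding match; rounding low miss; coarsening-upward miss
(C) evaporite basin — mud cracks match; bioturbation miss; graded bedding miss; rounding low miss; coarsening-upward match
(D) estuarine fill — does not account for graded bedding
(E) fluvial channel — mud cracks miss; bioturbation miss; graded bedding match; rounding low miss; coarsening-upward match
(F) beach shoreface — mud cracks match; bioturbation miss; graded bedding miss; rounding low match; coarsening-upward miss
No candidate is consistent with all observations.

none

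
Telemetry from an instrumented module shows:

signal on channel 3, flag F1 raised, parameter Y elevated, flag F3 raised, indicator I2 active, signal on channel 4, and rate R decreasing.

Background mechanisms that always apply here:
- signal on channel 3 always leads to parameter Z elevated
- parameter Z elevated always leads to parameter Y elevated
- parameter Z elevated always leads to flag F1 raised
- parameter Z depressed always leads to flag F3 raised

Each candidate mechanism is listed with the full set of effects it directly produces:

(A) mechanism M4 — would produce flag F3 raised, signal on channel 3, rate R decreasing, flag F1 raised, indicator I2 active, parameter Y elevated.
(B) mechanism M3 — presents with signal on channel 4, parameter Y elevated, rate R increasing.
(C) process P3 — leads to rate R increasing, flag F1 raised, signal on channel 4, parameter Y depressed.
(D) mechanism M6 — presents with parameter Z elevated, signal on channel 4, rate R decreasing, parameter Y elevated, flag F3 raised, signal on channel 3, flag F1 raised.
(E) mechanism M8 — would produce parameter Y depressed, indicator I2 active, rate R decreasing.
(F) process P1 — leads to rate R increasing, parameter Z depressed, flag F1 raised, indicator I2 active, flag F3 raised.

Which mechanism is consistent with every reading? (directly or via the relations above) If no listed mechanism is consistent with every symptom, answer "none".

Testing each hypothesis:
(A) mechanism M4 — signal on channel 3 match; flag F1 raised match; parameter Y elevated match; flag F3 raised match; indicator I2 active match; signal on channel 4 miss; rate R decreasing match
(B) mechanism M3 — signal on channel 3 miss; flag F1 raised miss; parameter Y elevated match; flag F3 raised miss; indicator I2 active miss; signal on channel 4 match; rate R decreasing miss
(C) process P3 — fails on signal on channel 3, parameter Y elevated, flag F3 raised, indicator I2 active, rate R decreasing (predicts parameter Y depressed, not parameter Y elevated; predicts rate R increasing, not rate R decreasing)
(D) mechanism M6 — signal on channel 3 match; flag F1 raised match; parameter Y elevated match; flag F3 raised match; indicator I2 active miss; signal on channel 4 match; rate R decreasing match
(E) mechanism M8 — signal on channel 3 miss; flag F1 raised miss; parameter Y elevated miss; flag F3 raised miss; indicator I2 active match; signal on channel 4 miss; rate R decreasing match
(F) process P1 — signal on channel 3 miss; flag F1 raised match; parameter Y elevated miss; flag F3 raised match; indicator I2 active match; signal on channel 4 miss; rate R decreasing miss
No candidate is consistent with all observations.

none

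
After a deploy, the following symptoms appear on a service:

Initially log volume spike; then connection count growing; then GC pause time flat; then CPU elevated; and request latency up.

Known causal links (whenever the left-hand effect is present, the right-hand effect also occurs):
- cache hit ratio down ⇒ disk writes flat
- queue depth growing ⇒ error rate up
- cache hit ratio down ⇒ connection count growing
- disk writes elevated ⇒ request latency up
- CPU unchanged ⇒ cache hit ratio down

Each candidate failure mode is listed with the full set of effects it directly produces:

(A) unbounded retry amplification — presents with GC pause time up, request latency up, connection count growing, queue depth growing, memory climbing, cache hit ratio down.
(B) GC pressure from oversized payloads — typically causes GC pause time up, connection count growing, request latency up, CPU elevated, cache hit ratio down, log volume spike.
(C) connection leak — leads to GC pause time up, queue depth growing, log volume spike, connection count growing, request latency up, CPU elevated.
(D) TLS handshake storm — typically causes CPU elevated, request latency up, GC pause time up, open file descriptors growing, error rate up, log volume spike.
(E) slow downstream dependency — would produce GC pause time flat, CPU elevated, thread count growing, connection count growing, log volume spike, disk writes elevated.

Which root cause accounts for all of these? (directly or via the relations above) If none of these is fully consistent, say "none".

E

Checking each candidate against the observations:
(A) unbounded retry amplification — log volume spike NO; connection count growing yes; GC pause time flat NO; CPU elevated NO; request latency up yes
(B) GC pressure from oversized payloads — fails on GC pause time flat (predicts GC pause time up, not GC pause time flat)
(C) connection leak — log volume spike yes; connection count growing yes; GC pause time flat NO; CPU elevated yes; request latency up yes
(D) TLS handshake storm — fails on connection count growing, GC pause time flat (predicts GC pause time up, not GC pause time flat)
(E) slow downstream dependency — log volume spike yes; connection count growing yes; GC pause time flat yes; CPU elevated yes; request latency up yes (by disk writes elevated → request latency up)
(E) is the only candidate with no mismatches.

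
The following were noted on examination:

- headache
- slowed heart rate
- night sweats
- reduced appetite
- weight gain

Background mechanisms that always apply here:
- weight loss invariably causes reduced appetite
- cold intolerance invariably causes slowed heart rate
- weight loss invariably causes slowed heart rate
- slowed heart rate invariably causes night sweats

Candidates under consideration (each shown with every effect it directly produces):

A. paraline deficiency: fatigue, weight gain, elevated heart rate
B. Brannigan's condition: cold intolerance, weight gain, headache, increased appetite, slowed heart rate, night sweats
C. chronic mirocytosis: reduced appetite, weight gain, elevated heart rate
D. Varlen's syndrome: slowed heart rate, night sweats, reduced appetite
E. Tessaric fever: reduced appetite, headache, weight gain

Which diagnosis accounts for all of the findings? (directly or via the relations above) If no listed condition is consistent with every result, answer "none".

Testing each hypothesis:
(A) paraline deficiency — fails on headache, slowed heart rate, night sweats, reduced appetite (predicts elevated heart rate, not slowed heart rate)
(B) Brannigan's condition — fails on reduced appetite (predicts increased appetite, not reduced appetite)
(C) chronic mirocytosis — headache -; slowed heart rate -; night sweats -; reduced appetite +; weight gain +
(D) Varlen's syndrome — headache -; slowed heart rate +; night sweats +; reduced appetite +; weight gain -
(E) Tessaric fever — does not account for slowed heart rate, night sweats
No candidate is consistent with all observations.

none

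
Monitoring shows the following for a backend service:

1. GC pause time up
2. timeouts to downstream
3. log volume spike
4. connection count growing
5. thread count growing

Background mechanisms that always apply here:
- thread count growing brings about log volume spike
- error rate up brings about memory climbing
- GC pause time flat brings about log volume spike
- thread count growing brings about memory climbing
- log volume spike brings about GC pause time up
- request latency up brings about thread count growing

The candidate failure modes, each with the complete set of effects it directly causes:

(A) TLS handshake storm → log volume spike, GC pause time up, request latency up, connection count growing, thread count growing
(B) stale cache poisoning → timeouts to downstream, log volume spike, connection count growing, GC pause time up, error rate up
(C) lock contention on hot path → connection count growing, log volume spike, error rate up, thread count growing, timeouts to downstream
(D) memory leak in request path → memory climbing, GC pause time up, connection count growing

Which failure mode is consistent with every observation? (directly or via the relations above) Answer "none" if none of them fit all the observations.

C

Testing each hypothesis:
(A) TLS handshake storm — does not account for timeouts to downstream
(B) stale cache poisoning — does not account for thread count growing
(C) lock contention on hot path — GC pause time up ✓ (through log volume spike → GC pause time up); timeouts to downstream ✓; log volume spike ✓; connection count growing ✓; thread count growing ✓
(D) memory leak in request path — GC pause time up ✓; timeouts to downstream ✗; log volume spike ✗; connection count growing ✓; thread count growing ✗
(C) is the only candidate with no mismatches.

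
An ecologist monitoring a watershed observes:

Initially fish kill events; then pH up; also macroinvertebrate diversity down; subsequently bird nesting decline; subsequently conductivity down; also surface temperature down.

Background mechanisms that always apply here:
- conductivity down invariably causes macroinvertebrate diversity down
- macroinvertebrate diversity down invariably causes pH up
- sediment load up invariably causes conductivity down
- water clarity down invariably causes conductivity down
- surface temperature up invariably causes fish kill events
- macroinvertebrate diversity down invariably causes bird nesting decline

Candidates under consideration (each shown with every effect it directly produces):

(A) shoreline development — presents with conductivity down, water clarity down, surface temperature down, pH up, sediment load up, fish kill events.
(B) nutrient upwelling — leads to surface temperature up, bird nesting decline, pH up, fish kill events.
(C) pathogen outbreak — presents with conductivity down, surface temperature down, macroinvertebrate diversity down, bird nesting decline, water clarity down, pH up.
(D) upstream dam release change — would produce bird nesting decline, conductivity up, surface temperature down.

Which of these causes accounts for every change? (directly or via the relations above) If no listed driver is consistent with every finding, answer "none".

Per-candidate check:
(A) shoreline development — accounts for every observation (macroinvertebrate diversity down through conductivity down → macroinvertebrate diversity down)
(B) nutrient upwelling — fails on macroinvertebrate diversity down, conductivity down, surface temperature down (predicts surface temperature up, not surface temperature down)
(C) pathogen outbreak — does not account for fish kill events
(D) upstream dam release change — fails on fish kill events, pH up, macroinvertebrate diversity down, conductivity down (predicts conductivity up, not conductivity down)
Only (A) is consistent with every observation.

A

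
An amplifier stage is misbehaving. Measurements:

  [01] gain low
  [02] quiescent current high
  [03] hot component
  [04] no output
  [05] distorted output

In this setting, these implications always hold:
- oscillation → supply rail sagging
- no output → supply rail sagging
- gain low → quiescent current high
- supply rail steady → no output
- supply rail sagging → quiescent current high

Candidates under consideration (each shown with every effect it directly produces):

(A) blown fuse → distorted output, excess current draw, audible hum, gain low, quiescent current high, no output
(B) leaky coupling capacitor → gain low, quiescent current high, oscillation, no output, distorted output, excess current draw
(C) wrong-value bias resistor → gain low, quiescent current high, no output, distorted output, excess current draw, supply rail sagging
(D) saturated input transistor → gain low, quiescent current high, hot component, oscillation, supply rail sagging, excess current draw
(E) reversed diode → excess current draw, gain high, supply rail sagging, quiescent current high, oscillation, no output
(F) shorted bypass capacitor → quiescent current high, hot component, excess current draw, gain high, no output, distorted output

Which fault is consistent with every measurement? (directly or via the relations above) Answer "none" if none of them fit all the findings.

none

Per-candidate check:
(A) blown fuse — does not account for hot component
(B) leaky coupling capacitor — does not account for hot component
(C) wrong-value bias resistor — does not account for hot component
(D) saturated input transistor — does not account for no output, distorted output
(E) reversed diode — gain low NO; quiescent current high yes; hot component NO; no output yes; distorted output NO
(F) shorted bypass capacitor — fails on gain low (predicts gain high, not gain low)
None of the listed candidates fits everything.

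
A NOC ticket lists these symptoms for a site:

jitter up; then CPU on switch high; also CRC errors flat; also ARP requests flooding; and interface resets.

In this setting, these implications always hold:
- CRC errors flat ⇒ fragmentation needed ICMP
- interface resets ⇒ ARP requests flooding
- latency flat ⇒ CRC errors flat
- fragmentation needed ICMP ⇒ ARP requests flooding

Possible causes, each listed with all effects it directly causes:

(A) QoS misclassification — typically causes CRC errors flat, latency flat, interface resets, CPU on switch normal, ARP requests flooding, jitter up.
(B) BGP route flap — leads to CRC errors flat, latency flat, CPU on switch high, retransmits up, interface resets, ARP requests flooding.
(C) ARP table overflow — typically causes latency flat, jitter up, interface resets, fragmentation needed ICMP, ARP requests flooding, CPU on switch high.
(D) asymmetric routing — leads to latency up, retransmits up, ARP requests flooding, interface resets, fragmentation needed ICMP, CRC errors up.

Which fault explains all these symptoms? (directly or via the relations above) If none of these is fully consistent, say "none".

C

For each candidate, compare predicted effects to what was observed:
(A) QoS misclassification — fails on CPU on switch high (predicts CPU on switch normal, not CPU on switch high)
(B) BGP route flap — does not account for jitter up
(C) ARP table overflow — accounts for every observation (CRC errors flat through latency flat → CRC errors flat)
(D) asymmetric routing — fails on jitter up, CPU on switch high, CRC errors flat (predicts CRC errors up, not CRC errors flat)
(C) alone accounts for all the evidence.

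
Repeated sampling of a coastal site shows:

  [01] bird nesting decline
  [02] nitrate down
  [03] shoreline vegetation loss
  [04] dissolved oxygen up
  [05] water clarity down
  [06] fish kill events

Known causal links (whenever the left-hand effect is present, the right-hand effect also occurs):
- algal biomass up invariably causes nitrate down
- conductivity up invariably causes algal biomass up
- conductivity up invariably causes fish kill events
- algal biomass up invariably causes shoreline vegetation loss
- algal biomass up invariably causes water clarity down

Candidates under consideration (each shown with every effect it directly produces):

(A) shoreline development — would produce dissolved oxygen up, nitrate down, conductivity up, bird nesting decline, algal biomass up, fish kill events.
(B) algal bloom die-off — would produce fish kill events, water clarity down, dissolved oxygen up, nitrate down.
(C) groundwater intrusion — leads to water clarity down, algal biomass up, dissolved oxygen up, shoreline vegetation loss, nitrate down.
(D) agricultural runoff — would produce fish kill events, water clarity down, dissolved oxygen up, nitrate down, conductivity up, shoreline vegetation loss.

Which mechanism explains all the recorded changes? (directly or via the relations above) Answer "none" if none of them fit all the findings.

A

Per-candidate check:
(A) shoreline development — bird nesting decline match; nitrate down match; shoreline vegetation loss match (by algal biomass up → shoreline vegetation loss); dissolved oxygen up match; water clarity down match (by algal biomass up → water clarity down); fish kill events match
(B) algal bloom die-off — does not account for bird nesting decline, shoreline vegetation loss
(C) groundwater intrusion — bird nesting decline miss; nitrate down match; shoreline vegetation loss match; dissolved oxygen up match; water clarity down match; fish kill events miss
(D) agricultural runoff — bird nesting decline miss; nitrate down match; shoreline vegetation loss match; dissolved oxygen up match; water clarity down match; fish kill events match
Only (A) is consistent with every observation.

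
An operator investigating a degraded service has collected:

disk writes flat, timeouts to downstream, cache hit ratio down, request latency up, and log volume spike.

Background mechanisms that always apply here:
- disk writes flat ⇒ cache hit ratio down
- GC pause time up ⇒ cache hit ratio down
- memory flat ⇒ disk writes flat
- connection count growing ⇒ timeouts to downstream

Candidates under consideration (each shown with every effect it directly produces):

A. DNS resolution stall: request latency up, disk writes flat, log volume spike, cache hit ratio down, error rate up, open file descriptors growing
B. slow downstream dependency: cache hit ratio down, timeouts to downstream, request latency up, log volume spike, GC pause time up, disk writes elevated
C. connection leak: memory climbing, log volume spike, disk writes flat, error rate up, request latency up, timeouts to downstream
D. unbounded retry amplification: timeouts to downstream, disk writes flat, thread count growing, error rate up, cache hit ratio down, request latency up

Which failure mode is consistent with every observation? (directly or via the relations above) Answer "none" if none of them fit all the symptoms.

For each candidate, compare predicted effects to what was observed:
(A) DNS resolution stall — does not account for timeouts to downstream
(B) slow downstream dependency — fails on disk writes flat (predicts disk writes elevated, not disk writes flat)
(C) connection leak — disk writes flat match; timeouts to downstream match; cache hit ratio down match (via disk writes flat → cache hit ratio down); request latency up match; log volume spike match
(D) unbounded retry amplification — does not account for log volume spike
(C) is the only candidate with no mismatches.

C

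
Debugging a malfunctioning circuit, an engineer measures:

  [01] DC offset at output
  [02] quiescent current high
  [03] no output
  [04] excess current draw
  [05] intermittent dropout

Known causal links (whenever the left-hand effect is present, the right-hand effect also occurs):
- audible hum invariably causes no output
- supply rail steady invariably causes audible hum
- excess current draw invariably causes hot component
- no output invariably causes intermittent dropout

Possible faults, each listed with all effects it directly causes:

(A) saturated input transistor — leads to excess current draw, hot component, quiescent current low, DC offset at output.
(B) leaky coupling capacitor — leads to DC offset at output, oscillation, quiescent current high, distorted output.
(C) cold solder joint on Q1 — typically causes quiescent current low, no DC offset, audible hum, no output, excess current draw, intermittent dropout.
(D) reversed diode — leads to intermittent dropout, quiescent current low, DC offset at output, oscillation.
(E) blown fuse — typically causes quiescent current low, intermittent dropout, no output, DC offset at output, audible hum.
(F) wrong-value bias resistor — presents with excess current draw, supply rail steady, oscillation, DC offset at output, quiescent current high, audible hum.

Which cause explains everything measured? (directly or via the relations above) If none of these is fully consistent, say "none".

F

Per-candidate check:
(A) saturated input transistor — DC offset at output match; quiescent current high miss; no output miss; excess current draw match; intermittent dropout miss
(B) leaky coupling capacitor — DC offset at output match; quiescent current high match; no output miss; excess current draw miss; intermittent dropout miss
(C) cold solder joint on Q1 — fails on DC offset at output, quiescent current high (predicts no DC offset, not DC offset at output; predicts quiescent current low, not quiescent current high)
(D) reversed diode — DC offset at output match; quiescent current high miss; no output miss; excess current draw miss; intermittent dropout match
(E) blown fuse — DC offset at output match; quiescent current high miss; no output match; excess current draw miss; intermittent dropout match
(F) wrong-value bias resistor — DC offset at output match; quiescent current high match; no output match (via audible hum → no output); excess current draw match; intermittent dropout match (via audible hum → no output → intermittent dropout)
(F) alone accounts for all the evidence.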